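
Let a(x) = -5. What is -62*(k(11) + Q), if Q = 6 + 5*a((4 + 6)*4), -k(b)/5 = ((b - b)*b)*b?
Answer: 1178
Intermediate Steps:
k(b) = 0 (k(b) = -5*(b - b)*b*b = -5*0*b*b = -0*b = -5*0 = 0)
Q = -19 (Q = 6 + 5*(-5) = 6 - 25 = -19)
-62*(k(11) + Q) = -62*(0 - 19) = -62*(-19) = 1178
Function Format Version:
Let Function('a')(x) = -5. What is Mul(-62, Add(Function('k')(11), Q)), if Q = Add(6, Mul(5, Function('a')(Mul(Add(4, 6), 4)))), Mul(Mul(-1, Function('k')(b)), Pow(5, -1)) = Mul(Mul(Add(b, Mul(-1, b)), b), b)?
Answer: 1178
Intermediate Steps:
Function('k')(b) = 0 (Function('k')(b) = Mul(-5, Mul(Mul(Add(b, Mul(-1, b)), b), b)) = Mul(-5, Mul(Mul(0, b), b)) = Mul(-5, Mul(0, b)) = Mul(-5, 0) = 0)
Q = -19 (Q = Add(6, Mul(5, -5)) = Add(6, -25) = -19)
Mul(-62, Add(Function('k')(11), Q)) = Mul(-62, Add(0, -19)) = Mul(-62, -19) = 1178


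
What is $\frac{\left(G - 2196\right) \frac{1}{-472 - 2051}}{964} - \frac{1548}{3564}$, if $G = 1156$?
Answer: $- \frac{8706703}{20065419} \approx -0.43392$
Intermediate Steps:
$\frac{\left(G - 2196\right) \frac{1}{-472 - 2051}}{964} - \frac{1548}{3564} = \frac{\left(1156 - 2196\right) \frac{1}{-472 - 2051}}{964} - \frac{1548}{3564} = - \frac{1040}{-2523} \cdot \frac{1}{964} - \frac{43}{99} = \left(-1040\right) \left(- \frac{1}{2523}\right) \frac{1}{964} - \frac{43}{99} = \frac{1040}{2523} \cdot \frac{1}{964} - \frac{43}{99} = \frac{260}{608043} - \frac{43}{99} = - \frac{8706703}{20065419}$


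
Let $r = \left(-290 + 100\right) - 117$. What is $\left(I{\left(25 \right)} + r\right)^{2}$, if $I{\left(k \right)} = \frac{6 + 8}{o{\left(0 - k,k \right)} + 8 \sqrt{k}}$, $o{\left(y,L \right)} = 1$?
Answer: $\frac{158080329}{1681} \approx 94040.0$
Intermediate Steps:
$r = -307$ ($r = -190 - 117 = -307$)
$I{\left(k \right)} = \frac{14}{1 + 8 \sqrt{k}}$ ($I{\left(k \right)} = \frac{6 + 8}{1 + 8 \sqrt{k}} = \frac{14}{1 + 8 \sqrt{k}}$)
$\left(I{\left(25 \right)} + r\right)^{2} = \left(\frac{14}{1 + 8 \sqrt{25}} - 307\right)^{2} = \left(\frac{14}{1 + 8 \cdot 5} - 307\right)^{2} = \left(\frac{14}{1 + 40} - 307\right)^{2} = \left(\frac{14}{41} - 307\right)^{2} = \left(- \frac{12573}{41}\right)^{2} = \frac{158080329}{1681}$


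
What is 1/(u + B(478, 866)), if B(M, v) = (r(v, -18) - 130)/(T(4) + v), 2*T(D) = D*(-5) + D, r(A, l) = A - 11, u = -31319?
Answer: -858/26870977 ≈ -3.1930e-5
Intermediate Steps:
r(A, l) = -11 + A
T(D) = -2*D (T(D) = (D*(-5) + D)/2 = (-5*D + D)/2 = (-4*D)/2 = -2*D)
B(M, v) = (-141 + v)/(-8 + v) (B(M, v) = ((-11 + v) - 130)/(-2*4 + v) = (-141 + v)/(-8 + v))
1/(u + B(478, 866)) = 1/(-31319 + (-141 + 866)/(-8 + 866)) = 1/(-31319 + 725/858) = 1/(-26870977/858) = -858/26870977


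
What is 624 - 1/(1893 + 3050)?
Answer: 3084431/4943 ≈ 624.00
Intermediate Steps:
624 - 1/(1893 + 3050) = 624 - 1/4943 = 3084431/4943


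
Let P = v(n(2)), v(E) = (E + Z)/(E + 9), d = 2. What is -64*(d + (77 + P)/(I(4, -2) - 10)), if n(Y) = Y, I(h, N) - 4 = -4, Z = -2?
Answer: 1824/5 ≈ 364.80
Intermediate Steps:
I(h, N) = 0 (I(h, N) = 4 - 4 = 0)
v(E) = (-2 + E)/(9 + E) (v(E) = (E - 2)/(E + 9) = (-2 + E)/(9 + E))
P = 0 (P = (-2 + 2)/(9 + 2) = 0/11 = (1/11)*0 = 0)
-64*(d + (77 + P)/(I(4, -2) - 10)) = -64*(2 + (77 + 0)/(0 - 10)) = -64*(2 + 77/(-10)) = -64*(2 + 77*(-⅒)) = -64*(2 - 77/10) = -64*(-57/10) = 1824/5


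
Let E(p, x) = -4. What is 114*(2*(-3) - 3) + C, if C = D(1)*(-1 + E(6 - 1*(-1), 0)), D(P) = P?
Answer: -1031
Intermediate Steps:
C = -5 (C = 1*(-1 - 4) = 1*(-5) = -5)
114*(2*(-3) - 3) + C = 114*(2*(-3) - 3) - 5 = 114*(-6 - 3) - 5 = 114*(-9) - 5 = -1026 - 5 = -1031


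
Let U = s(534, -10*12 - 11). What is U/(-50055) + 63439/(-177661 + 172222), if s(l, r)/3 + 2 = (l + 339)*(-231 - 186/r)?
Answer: 4144110878/11888212665 ≈ 0.34859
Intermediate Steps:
s(l, r) = -6 + 3*(-231 - 186/r)*(339 + l) (s(l, r) = -6 + 3*((l + 339)*(-231 - 186/r)) = -6 + 3*((339 + l)*(-231 - 186/r)) = -6 + 3*((-231 - 186/r)*(339 + l)) = -6 + 3*(-231 - 186/r)*(339 + l))
U = -78767211/131 (U = -234933 - 189162/(-10*12 - 11) - 693*534 - 558*534/(-10*12 - 11) = -234933 - 189162/(-120 - 11) - 370062 - 558*534/(-120 - 11) = -234933 - 189162/(-131) - 370062 - 558*534/(-131) = -234933 - 189162*(-1/131) - 370062 - 558*534*(-1/131) = -234933 + 189162/131 - 370062 + 297972/131 = -78767211/131 ≈ -6.0128e+5)
U/(-50055) + 63439/(-177661 + 172222) = -78767211/131/(-50055) + 63439/(-177661 + 172222) = -78767211/131*(-1/50055) + 63439/(-5439) = 26255737/2185735 + 63439*(-1/5439) = 26255737/2185735 - 63439/5439 = 4144110878/11888212665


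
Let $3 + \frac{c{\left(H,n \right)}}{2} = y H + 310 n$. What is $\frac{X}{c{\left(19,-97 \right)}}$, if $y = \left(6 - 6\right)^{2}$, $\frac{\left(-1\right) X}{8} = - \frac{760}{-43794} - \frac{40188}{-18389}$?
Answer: $\frac{3547937824}{12109312457109} \approx 0.00029299$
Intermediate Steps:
$X = - \frac{7095875648}{402663933}$ ($X = - 8 \left(- \frac{760}{-43794} - \frac{40188}{-18389}\right) = - 8 \left(\left(-760\right) \left(- \frac{1}{43794}\right) - - \frac{40188}{18389}\right) = - 8 \left(\frac{380}{21897} + \frac{40188}{18389}\right) = \left(-8\right) \frac{886984456}{402663933} = - \frac{7095875648}{402663933} \approx -17.622$)
$y = 0$ ($y = 0^{2} = 0$)
$c{\left(H,n \right)} = -6 + 620 n$ ($c{\left(H,n \right)} = -6 + 2 \left(0 H + 310 n\right) = -6 + 2 \left(0 + 310 n\right) = -6 + 2 \cdot 310 n = -6 + 620 n$)
$\frac{X}{c{\left(19,-97 \right)}} = - \frac{7095875648}{402663933 \left(-6 + 620 \left(-97\right)\right)} = - \frac{7095875648}{402663933 \left(-6 - 60140\right)} = - \frac{7095875648}{402663933 \left(-60146\right)} = \left(- \frac{7095875648}{402663933}\right) \left(- \frac{1}{60146}\right) = \frac{3547937824}{12109312457109}$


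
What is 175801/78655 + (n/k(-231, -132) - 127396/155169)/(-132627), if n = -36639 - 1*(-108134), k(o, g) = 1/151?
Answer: -128142175509081032/1618688356434765 ≈ -79.164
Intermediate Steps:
k(o, g) = 1/151
n = 71495 (n = -36639 + 108134 = 71495)
175801/78655 + (n/k(-231, -132) - 127396/155169)/(-132627) = 175801/78655 + (71495/(1/151) - 127396/155169)/(-132627) = 175801*(1/78655) + (71495*151 - 127396*1/155169)*(-1/132627) = 175801/78655 + (10795745 - 127396/155169)*(-1/132627) = 175801/78655 + (1675164828509/155169)*(-1/132627) = 175801/78655 - 1675164828509/20579598963 = -128142175509081032/1618688356434765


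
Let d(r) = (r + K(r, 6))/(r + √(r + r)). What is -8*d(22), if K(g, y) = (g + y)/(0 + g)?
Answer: -512/55 + 512*√11/605 ≈ -6.5023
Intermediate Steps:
K(g, y) = (g + y)/g
d(r) = (r + (6 + r)/r)/(r + √2*√r) (d(r) = (r + (r + 6)/r)/(r + √(r + r)) = (r + (6 + r)/r)/(r + √(2*r)) = (r + (6 + r)/r)/(r + √2*√r))
-8*d(22) = -8*(6 + 22 + 22²)/(22*(22 + √2*√22)) = -4*(6 + 22 + 484)/(11*(22 + 2*√11)) = -4*512/(11*(22 + 2*√11)) = -2048/(11*(22 + 2*√11))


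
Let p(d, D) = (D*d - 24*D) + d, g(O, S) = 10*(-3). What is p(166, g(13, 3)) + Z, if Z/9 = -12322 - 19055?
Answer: -286487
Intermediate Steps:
g(O, S) = -30
Z = -282393 (Z = 9*(-12322 - 19055) = 9*(-31377) = -282393)
p(d, D) = d - 24*D + D*d (p(d, D) = (-24*D + D*d) + d = d - 24*D + D*d)
p(166, g(13, 3)) + Z = (166 - 24*(-30) - 30*166) - 282393 = (166 + 720 - 4980) - 282393 = -4094 - 282393 = -286487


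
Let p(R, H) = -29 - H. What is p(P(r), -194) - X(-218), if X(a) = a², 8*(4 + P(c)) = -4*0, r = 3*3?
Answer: -47359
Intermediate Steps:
r = 9
P(c) = -4 (P(c) = -4 + (-4*0)/8 = -4 + (⅛)*0 = -4 + 0 = -4)
p(P(r), -194) - X(-218) = (-29 - 1*(-194)) - 1*(-218)² = (-29 + 194) - 1*47524 = 165 - 47524 = -47359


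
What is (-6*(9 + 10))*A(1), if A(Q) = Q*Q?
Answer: -114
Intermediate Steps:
A(Q) = Q²
(-6*(9 + 10))*A(1) = -6*(9 + 10)*1² = -6*19*1 = -114*1 = -114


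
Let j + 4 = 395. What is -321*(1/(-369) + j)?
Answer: -15437746/123 ≈ -1.2551e+5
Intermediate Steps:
j = 391 (j = -4 + 395 = 391)
-321*(1/(-369) + j) = -321*(1/(-369) + 391) = -321*(-1/369 + 391) = -321*144278/369 = -15437746/123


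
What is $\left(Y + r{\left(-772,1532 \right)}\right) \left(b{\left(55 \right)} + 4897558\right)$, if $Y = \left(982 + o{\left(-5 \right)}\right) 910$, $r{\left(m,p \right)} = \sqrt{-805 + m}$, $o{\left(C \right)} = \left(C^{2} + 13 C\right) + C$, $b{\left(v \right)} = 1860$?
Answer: $4177586746060 + 4899418 i \sqrt{1577} \approx 4.1776 \cdot 10^{12} + 1.9456 \cdot 10^{8} i$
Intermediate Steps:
$o{\left(C \right)} = C^{2} + 14 C$
$Y = 852670$ ($Y = \left(982 - 5 \left(14 - 5\right)\right) 910 = \left(982 - 45\right) 910 = 937 \cdot 910 = 852670$)
$\left(Y + r{\left(-772,1532 \right)}\right) \left(b{\left(55 \right)} + 4897558\right) = \left(852670 + \sqrt{-805 - 772}\right) \left(1860 + 4897558\right) = \left(852670 + \sqrt{-1577}\right) 4899418 = \left(852670 + i \sqrt{1577}\right) 4899418 = 4177586746060 + 4899418 i \sqrt{1577}$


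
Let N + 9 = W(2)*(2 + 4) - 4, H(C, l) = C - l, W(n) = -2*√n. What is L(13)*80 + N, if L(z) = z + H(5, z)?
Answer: 387 - 12*√2 ≈ 370.03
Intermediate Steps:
L(z) = 5 (L(z) = z + (5 - z) = 5)
N = -13 - 12*√2 (N = -9 + ((-2*√2)*(2 + 4) - 4) = -9 + (-2*√2*6 - 4) = -9 + (-12*√2 - 4) = -9 + (-4 - 12*√2) = -13 - 12*√2 ≈ -29.971)
L(13)*80 + N = 5*80 + (-13 - 12*√2) = 400 + (-13 - 12*√2) = 387 - 12*√2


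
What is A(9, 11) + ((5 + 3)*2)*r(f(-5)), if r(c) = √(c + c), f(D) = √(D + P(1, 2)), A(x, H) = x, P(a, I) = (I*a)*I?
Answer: 25 + 16*I ≈ 25.0 + 16.0*I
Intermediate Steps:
P(a, I) = a*I²
f(D) = √(4 + D) (f(D) = √(D + 1*2²) = √(D + 1*4) = √(D + 4) = √(4 + D))
r(c) = √2*√c (r(c) = √(2*c) = √2*√c)
A(9, 11) + ((5 + 3)*2)*r(f(-5)) = 9 + ((5 + 3)*2)*(√2*√(√(4 - 5))) = 9 + (8*2)*(√2*√(√(-1))) = 9 + 16*(√2*√I) = 9 + 16*√2*√I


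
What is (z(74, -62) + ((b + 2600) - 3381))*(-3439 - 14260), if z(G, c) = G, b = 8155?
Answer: -131822152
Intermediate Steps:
(z(74, -62) + ((b + 2600) - 3381))*(-3439 - 14260) = (74 + ((8155 + 2600) - 3381))*(-3439 - 14260) = (74 + (10755 - 3381))*(-17699) = (74 + 7374)*(-17699) = 7448*(-17699) = -131822152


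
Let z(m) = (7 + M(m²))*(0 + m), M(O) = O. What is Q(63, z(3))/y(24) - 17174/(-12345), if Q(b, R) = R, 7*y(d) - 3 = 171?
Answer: 1189366/358005 ≈ 3.3222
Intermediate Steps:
y(d) = 174/7 (y(d) = 3/7 + (⅐)*171 = 3/7 + 171/7 = 174/7)
z(m) = m*(7 + m²) (z(m) = (7 + m²)*(0 + m) = (7 + m²)*m = m*(7 + m²))
Q(63, z(3))/y(24) - 17174/(-12345) = (3*(7 + 3²))/(174/7) - 17174/(-12345) = (3*(7 + 9))*(7/174) - 17174*(-1/12345) = (3*16)*(7/174) + 17174/12345 = 48*(7/174) + 17174/12345 = 56/29 + 17174/12345 = 1189366/358005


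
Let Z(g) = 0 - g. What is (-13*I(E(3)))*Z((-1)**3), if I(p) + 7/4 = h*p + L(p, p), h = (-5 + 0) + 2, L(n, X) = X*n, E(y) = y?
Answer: 91/4 ≈ 22.750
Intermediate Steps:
Z(g) = -g
h = -3 (h = -5 + 2 = -3)
I(p) = -7/4 + p**2 - 3*p (I(p) = -7/4 + (-3*p + p*p) = -7/4 + (-3*p + p**2) = -7/4 + (p**2 - 3*p) = -7/4 + p**2 - 3*p)
(-13*I(E(3)))*Z((-1)**3) = (-13*(-7/4 + 3**2 - 3*3))*(-1*(-1)**3) = (-13*(-7/4 + 9 - 9))*(-1*(-1)) = -13*(-7/4)*1 = (91/4)*1 = 91/4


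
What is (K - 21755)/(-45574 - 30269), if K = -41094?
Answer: 62849/75843 ≈ 0.82867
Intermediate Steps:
(K - 21755)/(-45574 - 30269) = (-41094 - 21755)/(-45574 - 30269) = -62849/(-75843) = -62849*(-1/75843) = 62849/75843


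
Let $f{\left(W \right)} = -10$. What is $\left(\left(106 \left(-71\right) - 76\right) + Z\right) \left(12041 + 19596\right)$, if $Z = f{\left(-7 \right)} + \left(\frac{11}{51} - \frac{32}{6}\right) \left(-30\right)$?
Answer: $-235963634$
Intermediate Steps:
$Z = \frac{2440}{17}$ ($Z = -10 + \left(\frac{11}{51} - \frac{32}{6}\right) \left(-30\right) = -10 + \left(11 \cdot \frac{1}{51} - \frac{16}{3}\right) \left(-30\right) = -10 + \left(\frac{11}{51} - \frac{16}{3}\right) \left(-30\right) = -10 - - \frac{2610}{17} = -10 + \frac{2610}{17} = \frac{2440}{17} \approx 143.53$)
$\left(\left(106 \left(-71\right) - 76\right) + Z\right) \left(12041 + 19596\right) = \left(\left(106 \left(-71\right) - 76\right) + \frac{2440}{17}\right) \left(12041 + 19596\right) = \left(\left(-7526 - 76\right) + \frac{2440}{17}\right) 31637 = \left(-7602 + \frac{2440}{17}\right) 31637 = \left(- \frac{126794}{17}\right) 31637 = -235963634$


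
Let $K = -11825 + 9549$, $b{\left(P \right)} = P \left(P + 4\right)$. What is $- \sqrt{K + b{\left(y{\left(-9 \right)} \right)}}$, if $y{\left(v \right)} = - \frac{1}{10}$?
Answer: $- \frac{i \sqrt{227639}}{10} \approx - 47.712 i$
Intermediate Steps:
$y{\left(v \right)} = - \frac{1}{10}$ ($y{\left(v \right)} = \left(-1\right) \frac{1}{10} = - \frac{1}{10}$)
$b{\left(P \right)} = P \left(4 + P\right)$
$K = -2276$
$- \sqrt{K + b{\left(y{\left(-9 \right)} \right)}} = - \sqrt{-2276 - \frac{4 - \frac{1}{10}}{10}} = - \sqrt{-2276 - \frac{39}{100}} = - \sqrt{- \frac{227639}{100}} = - \frac{i \sqrt{227639}}{10}$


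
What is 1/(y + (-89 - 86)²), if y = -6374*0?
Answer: 1/30625 ≈ 3.2653e-5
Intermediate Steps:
y = 0
1/(y + (-89 - 86)²) = 1/(0 + (-89 - 86)²) = 1/(0 + (-175)²) = 1/(0 + 30625) = 1/30625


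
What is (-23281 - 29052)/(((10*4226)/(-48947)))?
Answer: 2561543351/42260 ≈ 60614.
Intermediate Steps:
(-23281 - 29052)/(((10*4226)/(-48947))) = -52333/(42260*(-1/48947)) = -52333/(-42260/48947) = -52333*(-48947/42260) = 2561543351/42260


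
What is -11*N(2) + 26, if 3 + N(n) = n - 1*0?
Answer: 37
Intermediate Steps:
N(n) = -3 + n (N(n) = -3 + (n - 1*0) = -3 + (n + 0) = -3 + n)
-11*N(2) + 26 = -11*(-3 + 2) + 26 = -11*(-1) + 26 = 11 + 26 = 37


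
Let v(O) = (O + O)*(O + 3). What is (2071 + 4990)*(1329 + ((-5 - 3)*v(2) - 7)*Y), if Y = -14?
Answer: 25892687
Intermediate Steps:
v(O) = 2*O*(3 + O) (v(O) = (2*O)*(3 + O) = 2*O*(3 + O))
(2071 + 4990)*(1329 + ((-5 - 3)*v(2) - 7)*Y) = (2071 + 4990)*(1329 + ((-5 - 3)*(2*2*(3 + 2)) - 7)*(-14)) = 7061*(1329 + (-16*2*5 - 7)*(-14)) = 7061*(1329 + (-8*20 - 7)*(-14)) = 7061*(1329 + (-160 - 7)*(-14)) = 7061*(1329 - 167*(-14)) = 7061*(1329 + 2338) = 7061*3667 = 25892687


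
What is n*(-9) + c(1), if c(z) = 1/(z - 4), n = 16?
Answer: -433/3 ≈ -144.33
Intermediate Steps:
c(z) = 1/(-4 + z)
n*(-9) + c(1) = 16*(-9) + 1/(-4 + 1) = -144 + 1/(-3) = -144 - ⅓ = -433/3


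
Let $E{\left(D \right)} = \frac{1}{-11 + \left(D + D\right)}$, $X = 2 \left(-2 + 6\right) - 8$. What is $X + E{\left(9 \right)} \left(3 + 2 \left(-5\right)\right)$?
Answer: $-1$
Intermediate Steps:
$X = 0$ ($X = 2 \cdot 4 - 8 = 8 - 8 = 0$)
$E{\left(D \right)} = \frac{1}{-11 + 2 D}$
$X + E{\left(9 \right)} \left(3 + 2 \left(-5\right)\right) = 0 + \frac{3 + 2 \left(-5\right)}{-11 + 2 \cdot 9} = 0 + \frac{3 - 10}{-11 + 18} = 0 + \frac{1}{7} \left(-7\right) = 0 - 1 = -1$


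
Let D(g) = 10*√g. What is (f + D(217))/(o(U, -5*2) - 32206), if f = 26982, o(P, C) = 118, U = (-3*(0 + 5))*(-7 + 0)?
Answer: -4497/5348 - 5*√217/16044 ≈ -0.84547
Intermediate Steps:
U = 105 (U = -3*5*(-7) = -15*(-7) = 105)
(f + D(217))/(o(U, -5*2) - 32206) = (26982 + 10*√217)/(118 - 32206) = (26982 + 10*√217)/(-32088) = (26982 + 10*√217)*(-1/32088) = -4497/5348 - 5*√217/16044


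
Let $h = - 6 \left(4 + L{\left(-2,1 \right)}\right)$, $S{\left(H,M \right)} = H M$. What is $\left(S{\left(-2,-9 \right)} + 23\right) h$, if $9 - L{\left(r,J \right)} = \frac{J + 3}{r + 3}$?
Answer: $-2214$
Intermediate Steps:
$L{\left(r,J \right)} = 9 - \frac{3 + J}{3 + r}$ ($L{\left(r,J \right)} = 9 - \frac{J + 3}{r + 3} = 9 - \frac{3 + J}{3 + r}$)
$h = -54$ ($h = - 6 \left(4 + \frac{24 - 1 + 9 \left(-2\right)}{3 - 2}\right) = - 6 \left(4 + \frac{24 - 1 - 18}{1}\right) = - 6 \left(4 + 1 \cdot 5\right) = - 6 \left(4 + 5\right) = \left(-6\right) 9 = -54$)
$\left(S{\left(-2,-9 \right)} + 23\right) h = \left(\left(-2\right) \left(-9\right) + 23\right) \left(-54\right) = \left(18 + 23\right) \left(-54\right) = 41 \left(-54\right) = -2214$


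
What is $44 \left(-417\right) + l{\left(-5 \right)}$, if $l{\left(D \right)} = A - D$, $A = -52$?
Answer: $-18395$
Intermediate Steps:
$l{\left(D \right)} = -52 - D$
$44 \left(-417\right) + l{\left(-5 \right)} = 44 \left(-417\right) - 47 = -18348 + \left(-52 + 5\right) = -18348 - 47 = -18395$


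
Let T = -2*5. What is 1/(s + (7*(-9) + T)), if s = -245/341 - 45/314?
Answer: -107074/7908677 ≈ -0.013539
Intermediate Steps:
T = -10
s = -92275/107074 (s = -245*1/341 - 45*1/314 = -245/341 - 45/314 = -92275/107074 ≈ -0.86179)
1/(s + (7*(-9) + T)) = 1/(-92275/107074 + (7*(-9) - 10)) = 1/(-92275/107074 + (-63 - 10)) = 1/(-92275/107074 - 73) = 1/(-7908677/107074) = -107074/7908677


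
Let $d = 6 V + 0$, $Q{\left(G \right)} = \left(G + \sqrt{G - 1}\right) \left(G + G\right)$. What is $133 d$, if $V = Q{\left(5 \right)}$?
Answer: $55860$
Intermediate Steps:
$Q{\left(G \right)} = 2 G \left(G + \sqrt{-1 + G}\right)$ ($Q{\left(G \right)} = \left(G + \sqrt{-1 + G}\right) 2 G = 2 G \left(G + \sqrt{-1 + G}\right)$)
$V = 70$ ($V = 2 \cdot 5 \left(5 + \sqrt{-1 + 5}\right) = 2 \cdot 5 \left(5 + \sqrt{4}\right) = 2 \cdot 5 \left(5 + 2\right) = 2 \cdot 5 \cdot 7 = 70$)
$d = 420$ ($d = 6 \cdot 70 + 0 = 420 + 0 = 420$)
$133 d = 133 \cdot 420 = 55860$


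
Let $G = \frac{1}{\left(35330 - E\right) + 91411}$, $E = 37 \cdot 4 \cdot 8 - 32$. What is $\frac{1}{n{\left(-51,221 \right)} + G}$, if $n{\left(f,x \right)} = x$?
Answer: $\frac{125589}{27755170} \approx 0.0045249$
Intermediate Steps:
$E = 1152$ ($E = 37 \cdot 32 - 32 = 1184 - 32 = 1152$)
$G = \frac{1}{125589}$ ($G = \frac{1}{\left(35330 - 1152\right) + 91411} = \frac{1}{34178 + 91411} = \frac{1}{125589} \approx 7.9625 \cdot 10^{-6}$)
$\frac{1}{n{\left(-51,221 \right)} + G} = \frac{1}{221 + \frac{1}{125589}} = \frac{1}{\frac{27755170}{125589}} = \frac{125589}{27755170}$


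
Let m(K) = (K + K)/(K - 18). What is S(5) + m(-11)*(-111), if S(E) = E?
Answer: -2297/29 ≈ -79.207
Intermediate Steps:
m(K) = 2*K/(-18 + K) (m(K) = (2*K)/(-18 + K) = 2*K/(-18 + K))
S(5) + m(-11)*(-111) = 5 + (2*(-11)/(-18 - 11))*(-111) = 5 + (2*(-11)/(-29))*(-111) = 5 + (2*(-11)*(-1/29))*(-111) = 5 + (22/29)*(-111) = 5 - 2442/29 = -2297/29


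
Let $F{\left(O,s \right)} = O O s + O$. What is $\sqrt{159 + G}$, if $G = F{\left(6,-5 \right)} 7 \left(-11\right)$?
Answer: $\sqrt{13557} \approx 116.43$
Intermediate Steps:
$F{\left(O,s \right)} = O + s O^{2}$ ($F{\left(O,s \right)} = O^{2} s + O = s O^{2} + O = O + s O^{2}$)
$G = 13398$ ($G = 6 \left(1 + 6 \left(-5\right)\right) 7 \left(-11\right) = 6 \left(1 - 30\right) 7 \left(-11\right) = 6 \left(-29\right) 7 \left(-11\right) = \left(-174\right) 7 \left(-11\right) = \left(-1218\right) \left(-11\right) = 13398$)
$\sqrt{159 + G} = \sqrt{159 + 13398} = \sqrt{13557}$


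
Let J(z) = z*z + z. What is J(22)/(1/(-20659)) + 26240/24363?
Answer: -254677473562/24363 ≈ -1.0453e+7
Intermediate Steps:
J(z) = z + z² (J(z) = z² + z = z + z²)
J(22)/(1/(-20659)) + 26240/24363 = (22*(1 + 22))/(1/(-20659)) + 26240/24363 = (22*23)/(-1/20659) + 26240*(1/24363) = 506*(-20659) + 26240/24363 = -10453454 + 26240/24363 = -254677473562/24363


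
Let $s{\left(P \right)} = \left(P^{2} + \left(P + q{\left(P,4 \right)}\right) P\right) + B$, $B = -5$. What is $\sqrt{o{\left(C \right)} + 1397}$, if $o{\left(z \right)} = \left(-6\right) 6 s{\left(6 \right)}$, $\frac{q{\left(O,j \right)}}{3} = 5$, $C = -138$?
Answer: $i \sqrt{4255} \approx 65.23 i$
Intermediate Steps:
$q{\left(O,j \right)} = 15$ ($q{\left(O,j \right)} = 3 \cdot 5 = 15$)
$s{\left(P \right)} = -5 + P^{2} + P \left(15 + P\right)$ ($s{\left(P \right)} = \left(P^{2} + \left(P + 15\right) P\right) - 5 = \left(P^{2} + \left(15 + P\right) P\right) - 5 = \left(P^{2} + P \left(15 + P\right)\right) - 5 = -5 + P^{2} + P \left(15 + P\right)$)
$o{\left(z \right)} = -5652$ ($o{\left(z \right)} = \left(-6\right) 6 \left(-5 + 2 \cdot 6^{2} + 15 \cdot 6\right) = - 36 \left(-5 + 2 \cdot 36 + 90\right) = - 36 \left(-5 + 72 + 90\right) = \left(-36\right) 157 = -5652$)
$\sqrt{o{\left(C \right)} + 1397} = \sqrt{-5652 + 1397} = \sqrt{-4255} = i \sqrt{4255}$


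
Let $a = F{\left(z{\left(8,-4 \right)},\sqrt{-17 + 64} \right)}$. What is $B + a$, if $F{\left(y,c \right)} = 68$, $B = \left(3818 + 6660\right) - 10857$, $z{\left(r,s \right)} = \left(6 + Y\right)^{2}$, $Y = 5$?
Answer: $-311$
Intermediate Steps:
$z{\left(r,s \right)} = 121$ ($z{\left(r,s \right)} = \left(6 + 5\right)^{2} = 11^{2} = 121$)
$B = -379$ ($B = 10478 - 10857 = -379$)
$a = 68$
$B + a = -379 + 68 = -311$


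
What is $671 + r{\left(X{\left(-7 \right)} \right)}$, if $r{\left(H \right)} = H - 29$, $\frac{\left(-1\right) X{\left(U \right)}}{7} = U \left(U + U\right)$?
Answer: $-44$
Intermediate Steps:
$X{\left(U \right)} = - 14 U^{2}$ ($X{\left(U \right)} = - 7 U \left(U + U\right) = - 7 U 2 U = - 7 \cdot 2 U^{2} = - 14 U^{2}$)
$r{\left(H \right)} = -29 + H$
$671 + r{\left(X{\left(-7 \right)} \right)} = 671 - \left(29 + 14 \left(-7\right)^{2}\right) = 671 - 715 = -44$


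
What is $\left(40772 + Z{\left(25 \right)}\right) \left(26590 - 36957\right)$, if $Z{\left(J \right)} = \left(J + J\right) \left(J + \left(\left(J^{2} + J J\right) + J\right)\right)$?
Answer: $-1096538324$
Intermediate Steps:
$Z{\left(J \right)} = 2 J \left(2 J + 2 J^{2}\right)$ ($Z{\left(J \right)} = 2 J \left(J + \left(\left(J^{2} + J^{2}\right) + J\right)\right) = 2 J \left(J + \left(2 J^{2} + J\right)\right) = 2 J \left(J + \left(J + 2 J^{2}\right)\right) = 2 J \left(2 J + 2 J^{2}\right)$)
$\left(40772 + Z{\left(25 \right)}\right) \left(26590 - 36957\right) = \left(40772 + 4 \cdot 25^{2} \left(1 + 25\right)\right) \left(26590 - 36957\right) = \left(40772 + 4 \cdot 625 \cdot 26\right) \left(-10367\right) = \left(40772 + 65000\right) \left(-10367\right) = 105772 \left(-10367\right) = -1096538324$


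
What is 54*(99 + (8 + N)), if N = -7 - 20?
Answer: 4320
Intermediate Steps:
N = -27
54*(99 + (8 + N)) = 54*(99 + (8 - 27)) = 54*(99 - 19) = 54*80 = 4320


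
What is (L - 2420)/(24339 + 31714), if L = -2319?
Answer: -4739/56053 ≈ -0.084545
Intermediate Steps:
(L - 2420)/(24339 + 31714) = (-2319 - 2420)/(24339 + 31714) = -4739/56053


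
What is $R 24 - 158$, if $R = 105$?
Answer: $2362$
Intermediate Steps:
$R 24 - 158 = 105 \cdot 24 - 158 = 2520 - 158 = 2362$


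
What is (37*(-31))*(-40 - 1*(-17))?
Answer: 26381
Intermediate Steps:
(37*(-31))*(-40 - 1*(-17)) = -1147*(-40 + 17) = -1147*(-23) = 26381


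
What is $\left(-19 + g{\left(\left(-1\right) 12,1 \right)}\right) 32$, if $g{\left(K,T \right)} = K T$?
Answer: $-992$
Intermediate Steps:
$\left(-19 + g{\left(\left(-1\right) 12,1 \right)}\right) 32 = \left(-19 + \left(-1\right) 12 \cdot 1\right) 32 = \left(-19 - 12\right) 32 = \left(-31\right) 32 = -992$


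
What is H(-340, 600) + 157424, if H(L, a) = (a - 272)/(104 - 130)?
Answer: 2046348/13 ≈ 1.5741e+5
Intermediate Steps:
H(L, a) = 136/13 - a/26 (H(L, a) = (-272 + a)/(-26) = (-272 + a)*(-1/26) = 136/13 - a/26)
H(-340, 600) + 157424 = (136/13 - 1/26*600) + 157424 = (136/13 - 300/13) + 157424 = -164/13 + 157424 = 2046348/13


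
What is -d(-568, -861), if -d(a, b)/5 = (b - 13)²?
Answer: 3819380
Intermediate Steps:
d(a, b) = -5*(-13 + b)² (d(a, b) = -5*(b - 13)² = -5*(-13 + b)²)
-d(-568, -861) = -(-5)*(-13 - 861)² = -(-5)*(-874)² = -(-5)*763876 = -1*(-3819380) = 3819380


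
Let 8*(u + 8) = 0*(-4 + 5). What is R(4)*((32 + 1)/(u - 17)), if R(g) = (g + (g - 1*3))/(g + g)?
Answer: -33/40 ≈ -0.82500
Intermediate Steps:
u = -8 (u = -8 + (0*(-4 + 5))/8 = -8 + (0*1)/8 = -8 + (⅛)*0 = -8 + 0 = -8)
R(g) = (-3 + 2*g)/(2*g) (R(g) = (g + (g - 3))/((2*g)) = (g + (-3 + g))*(1/(2*g)) = (-3 + 2*g)*(1/(2*g)) = (-3 + 2*g)/(2*g))
R(4)*((32 + 1)/(u - 17)) = ((-3/2 + 4)/4)*((32 + 1)/(-8 - 17)) = ((¼)*(5/2))*(33/(-25)) = 5*(33*(-1/25))/8 = (5/8)*(-33/25) = -33/40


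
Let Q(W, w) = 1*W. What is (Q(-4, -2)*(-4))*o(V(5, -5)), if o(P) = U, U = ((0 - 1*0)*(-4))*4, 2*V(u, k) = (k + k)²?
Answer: 0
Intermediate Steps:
Q(W, w) = W
V(u, k) = 2*k² (V(u, k) = (k + k)²/2 = (2*k)²/2 = (4*k²)/2 = 2*k²)
U = 0 (U = ((0 + 0)*(-4))*4 = (0*(-4))*4 = 0*4 = 0)
o(P) = 0
(Q(-4, -2)*(-4))*o(V(5, -5)) = -4*(-4)*0 = 16*0 = 0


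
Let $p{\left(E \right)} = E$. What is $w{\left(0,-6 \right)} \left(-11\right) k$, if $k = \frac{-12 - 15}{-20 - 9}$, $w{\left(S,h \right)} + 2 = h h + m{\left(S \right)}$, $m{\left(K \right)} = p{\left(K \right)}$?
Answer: $- \frac{10098}{29} \approx -348.21$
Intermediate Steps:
$m{\left(K \right)} = K$
$w{\left(S,h \right)} = -2 + S + h^{2}$ ($w{\left(S,h \right)} = -2 + \left(h h + S\right) = -2 + \left(h^{2} + S\right) = -2 + \left(S + h^{2}\right) = -2 + S + h^{2}$)
$k = \frac{27}{29}$ ($k = - \frac{27}{-29} = \left(-27\right) \left(- \frac{1}{29}\right) = \frac{27}{29} \approx 0.93103$)
$w{\left(0,-6 \right)} \left(-11\right) k = \left(-2 + 0 + \left(-6\right)^{2}\right) \left(-11\right) \frac{27}{29} = \left(-2 + 0 + 36\right) \left(-11\right) \frac{27}{29} = 34 \left(-11\right) \frac{27}{29} = \left(-374\right) \frac{27}{29} = - \frac{10098}{29}$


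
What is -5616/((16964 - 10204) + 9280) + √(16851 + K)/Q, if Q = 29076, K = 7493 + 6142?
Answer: -702/2005 + √30486/29076 ≈ -0.34412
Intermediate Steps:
K = 13635
-5616/((16964 - 10204) + 9280) + √(16851 + K)/Q = -5616/((16964 - 10204) + 9280) + √(16851 + 13635)/29076 = -5616/(6760 + 9280) + √30486*(1/29076) = -5616/16040 + √30486/29076 = -5616*1/16040 + √30486/29076 = -702/2005 + √30486/29076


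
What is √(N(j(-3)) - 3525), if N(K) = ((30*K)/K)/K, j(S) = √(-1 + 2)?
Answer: I*√3495 ≈ 59.119*I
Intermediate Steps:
j(S) = 1 (j(S) = √1 = 1)
N(K) = 30/K
√(N(j(-3)) - 3525) = √(30/1 - 3525) = √(30*1 - 3525) = √(30 - 3525) = √(-3495) = I*√3495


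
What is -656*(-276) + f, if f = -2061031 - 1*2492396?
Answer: -4372371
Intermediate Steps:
f = -4553427 (f = -2061031 - 2492396 = -4553427)
-656*(-276) + f = -656*(-276) - 4553427 = 181056 - 4553427 = -4372371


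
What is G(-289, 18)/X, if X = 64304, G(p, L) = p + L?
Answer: -271/64304 ≈ -0.0042144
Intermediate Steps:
G(p, L) = L + p
G(-289, 18)/X = (18 - 289)/64304 = -271*1/64304 = -271/64304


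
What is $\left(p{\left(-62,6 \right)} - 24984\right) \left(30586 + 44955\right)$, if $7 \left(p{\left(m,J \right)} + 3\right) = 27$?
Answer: $- \frac{13210761162}{7} \approx -1.8873 \cdot 10^{9}$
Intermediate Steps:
$p{\left(m,J \right)} = \frac{6}{7}$ ($p{\left(m,J \right)} = -3 + \frac{1}{7} \cdot 27 = -3 + \frac{27}{7} = \frac{6}{7}$)
$\left(p{\left(-62,6 \right)} - 24984\right) \left(30586 + 44955\right) = \left(\frac{6}{7} - 24984\right) \left(30586 + 44955\right) = \left(\frac{6}{7} - 24984\right) 75541 = \left(- \frac{174882}{7}\right) 75541 = - \frac{13210761162}{7}$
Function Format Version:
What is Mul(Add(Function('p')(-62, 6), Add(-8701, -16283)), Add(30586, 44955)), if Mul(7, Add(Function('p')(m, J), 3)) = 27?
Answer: Rational(-13210761162, 7) ≈ -1.8873e+9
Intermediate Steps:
Function('p')(m, J) = Rational(6, 7) (Function('p')(m, J) = Add(-3, Mul(Rational(1, 7), 27)) = Add(-3, Rational(27, 7)) = Rational(6, 7))
Mul(Add(Function('p')(-62, 6), Add(-8701, -16283)), Add(30586, 44955)) = Mul(Add(Rational(6, 7), Add(-8701, -16283)), Add(30586, 44955)) = Mul(Add(Rational(6, 7), -24984), 75541) = Mul(Rational(-174882, 7), 75541) = Rational(-13210761162, 7)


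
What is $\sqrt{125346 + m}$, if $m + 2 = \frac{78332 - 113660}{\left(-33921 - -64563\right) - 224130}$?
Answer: $\frac{40 \sqrt{1272945459}}{4031} \approx 354.04$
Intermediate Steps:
$m = - \frac{7326}{4031}$ ($m = -2 + \frac{78332 - 113660}{\left(-33921 - -64563\right) - 224130} = -2 - \frac{35328}{\left(-33921 + 64563\right) - 224130} = -2 - \frac{35328}{30642 - 224130} = -2 - \frac{35328}{-193488} = -2 - - \frac{736}{4031} = -2 + \frac{736}{4031} = - \frac{7326}{4031} \approx -1.8174$)
$\sqrt{125346 + m} = \sqrt{125346 - \frac{7326}{4031}} = \sqrt{\frac{505262400}{4031}} = \frac{40 \sqrt{1272945459}}{4031}$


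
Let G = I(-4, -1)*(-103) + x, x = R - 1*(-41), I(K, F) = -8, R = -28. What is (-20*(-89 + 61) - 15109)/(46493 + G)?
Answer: -14549/47330 ≈ -0.30739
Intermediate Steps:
x = 13 (x = -28 - 1*(-41) = -28 + 41 = 13)
G = 837 (G = -8*(-103) + 13 = 824 + 13 = 837)
(-20*(-89 + 61) - 15109)/(46493 + G) = (-20*(-89 + 61) - 15109)/(46493 + 837) = (-20*(-28) - 15109)/47330 = (560 - 15109)*(1/47330) = -14549*1/47330 = -14549/47330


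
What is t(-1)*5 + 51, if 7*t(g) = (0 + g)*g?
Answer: 362/7 ≈ 51.714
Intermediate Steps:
t(g) = g**2/7 (t(g) = ((0 + g)*g)/7 = (g*g)/7 = g**2/7)
t(-1)*5 + 51 = ((1/7)*(-1)**2)*5 + 51 = ((1/7)*1)*5 + 51 = (1/7)*5 + 51 = 5/7 + 51 = 362/7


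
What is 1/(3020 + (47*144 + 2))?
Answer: 1/9790 ≈ 0.00010215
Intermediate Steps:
1/(3020 + (47*144 + 2)) = 1/(3020 + (6768 + 2)) = 1/(3020 + 6770) = 1/9790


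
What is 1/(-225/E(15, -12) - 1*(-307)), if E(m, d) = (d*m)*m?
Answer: 12/3685 ≈ 0.0032564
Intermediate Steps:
E(m, d) = d*m²
1/(-225/E(15, -12) - 1*(-307)) = 1/(-225/((-12*15²)) - 1*(-307)) = 1/(-225/((-12*225)) + 307) = 1/(-225/(-2700) + 307) = 1/(-225*(-1/2700) + 307) = 1/(1/12 + 307) = 1/(3685/12) = 12/3685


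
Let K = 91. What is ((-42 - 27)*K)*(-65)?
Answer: 408135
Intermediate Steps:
((-42 - 27)*K)*(-65) = ((-42 - 27)*91)*(-65) = -69*91*(-65) = -6279*(-65) = 408135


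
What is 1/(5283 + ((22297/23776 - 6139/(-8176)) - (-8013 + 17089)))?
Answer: -1735648/6580381961 ≈ -0.00026376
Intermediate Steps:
1/(5283 + ((22297/23776 - 6139/(-8176)) - (-8013 + 17089))) = 1/(5283 + ((22297*(1/23776) - 6139*(-1/8176)) - 1*9076)) = 1/(5283 + ((22297/23776 + 877/1168) - 9076)) = 1/(5283 + (2930903/1735648 - 9076)) = 1/(5283 - 15749810345/1735648) = 1/(-6580381961/1735648) = -1735648/6580381961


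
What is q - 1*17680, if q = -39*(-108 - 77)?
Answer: -10465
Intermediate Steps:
q = 7215 (q = -39*(-185) = 7215)
q - 1*17680 = 7215 - 1*17680 = 7215 - 17680 = -10465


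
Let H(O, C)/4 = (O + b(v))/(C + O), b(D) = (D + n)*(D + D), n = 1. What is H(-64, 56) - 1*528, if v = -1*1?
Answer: -496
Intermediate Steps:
v = -1
b(D) = 2*D*(1 + D) (b(D) = (D + 1)*(D + D) = (1 + D)*(2*D) = 2*D*(1 + D))
H(O, C) = 4*O/(C + O) (H(O, C) = 4*((O + 2*(-1)*(1 - 1))/(C + O)) = 4*((O + 2*(-1)*0)/(C + O)) = 4*((O + 0)/(C + O)) = 4*(O/(C + O)) = 4*O/(C + O))
H(-64, 56) - 1*528 = 4*(-64)/(56 - 64) - 1*528 = 4*(-64)/(-8) - 528 = 4*(-64)*(-1/8) - 528 = 32 - 528 = -496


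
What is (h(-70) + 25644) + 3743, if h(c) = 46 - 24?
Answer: 29409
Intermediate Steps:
h(c) = 22
(h(-70) + 25644) + 3743 = (22 + 25644) + 3743 = 25666 + 3743 = 29409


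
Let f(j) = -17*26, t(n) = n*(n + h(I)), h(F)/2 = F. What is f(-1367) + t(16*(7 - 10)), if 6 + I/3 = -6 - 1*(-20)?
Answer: -442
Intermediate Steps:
I = 24 (I = -18 + 3*(-6 - 1*(-20)) = -18 + 3*(-6 + 20) = -18 + 3*14 = -18 + 42 = 24)
h(F) = 2*F
t(n) = n*(48 + n) (t(n) = n*(n + 2*24) = n*(n + 48) = n*(48 + n))
f(j) = -442
f(-1367) + t(16*(7 - 10)) = -442 + (16*(7 - 10))*(48 + 16*(7 - 10)) = -442 + (16*(-3))*(48 + 16*(-3)) = -442 - 48*(48 - 48) = -442 - 48*0 = -442 + 0 = -442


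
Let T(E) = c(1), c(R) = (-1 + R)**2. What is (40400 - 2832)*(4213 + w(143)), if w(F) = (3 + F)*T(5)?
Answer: 158273984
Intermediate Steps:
T(E) = 0 (T(E) = (-1 + 1)**2 = 0**2 = 0)
w(F) = 0 (w(F) = (3 + F)*0 = 0)
(40400 - 2832)*(4213 + w(143)) = (40400 - 2832)*(4213 + 0) = 37568*4213 = 158273984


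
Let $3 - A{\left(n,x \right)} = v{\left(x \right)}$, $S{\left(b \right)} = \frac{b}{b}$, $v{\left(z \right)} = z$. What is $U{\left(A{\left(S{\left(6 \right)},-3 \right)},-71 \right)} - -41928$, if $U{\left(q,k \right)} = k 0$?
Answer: $41928$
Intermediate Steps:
$S{\left(b \right)} = 1$
$A{\left(n,x \right)} = 3 - x$
$U{\left(q,k \right)} = 0$
$U{\left(A{\left(S{\left(6 \right)},-3 \right)},-71 \right)} - -41928 = 0 - -41928 = 0 + 41928 = 41928$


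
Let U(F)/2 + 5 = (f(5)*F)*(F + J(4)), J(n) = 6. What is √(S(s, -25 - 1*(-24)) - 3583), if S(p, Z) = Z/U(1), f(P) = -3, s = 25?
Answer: I*√2422095/26 ≈ 59.858*I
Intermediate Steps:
U(F) = -10 - 6*F*(6 + F) (U(F) = -10 + 2*((-3*F)*(F + 6)) = -10 + 2*((-3*F)*(6 + F)) = -10 + 2*(-3*F*(6 + F)) = -10 - 6*F*(6 + F))
S(p, Z) = -Z/52 (S(p, Z) = Z/(-10 - 36*1 - 6*1²) = Z/(-10 - 36 - 6*1) = Z/(-10 - 36 - 6) = Z/(-52) = Z*(-1/52) = -Z/52)
√(S(s, -25 - 1*(-24)) - 3583) = √(-(-25 - 1*(-24))/52 - 3583) = √(-(-25 + 24)/52 - 3583) = √(-1/52*(-1) - 3583) = √(1/52 - 3583) = √(-186315/52) = I*√2422095/26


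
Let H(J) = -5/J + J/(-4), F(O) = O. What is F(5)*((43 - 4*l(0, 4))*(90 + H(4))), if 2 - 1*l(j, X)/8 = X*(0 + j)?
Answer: -36855/4 ≈ -9213.8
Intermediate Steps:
l(j, X) = 16 - 8*X*j (l(j, X) = 16 - 8*X*(0 + j) = 16 - 8*X*j)
H(J) = -5/J - J/4 (H(J) = -5/J + J*(-¼) = -5/J - J/4)
F(5)*((43 - 4*l(0, 4))*(90 + H(4))) = 5*((43 - 4*(16 - 8*4*0))*(90 + (-5/4 - ¼*4))) = 5*((43 - 4*(16 + 0))*(90 + (-5*¼ - 1))) = 5*((43 - 4*16)*(90 + (-5/4 - 1))) = 5*((43 - 64)*(90 - 9/4)) = 5*(-21*351/4) = 5*(-7371/4) = -36855/4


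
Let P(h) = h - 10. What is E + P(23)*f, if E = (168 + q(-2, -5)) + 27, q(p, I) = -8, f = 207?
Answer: 2878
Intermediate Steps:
P(h) = -10 + h
E = 187 (E = (168 - 8) + 27 = 160 + 27 = 187)
E + P(23)*f = 187 + (-10 + 23)*207 = 187 + 13*207 = 187 + 2691 = 2878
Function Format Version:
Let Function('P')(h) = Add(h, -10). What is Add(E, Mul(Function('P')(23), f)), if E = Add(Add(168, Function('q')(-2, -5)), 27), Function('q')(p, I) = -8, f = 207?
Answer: 2878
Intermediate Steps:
Function('P')(h) = Add(-10, h)
E = 187 (E = Add(Add(168, -8), 27) = Add(160, 27) = 187)
Add(E, Mul(Function('P')(23), f)) = Add(187, Mul(Add(-10, 23), 207)) = Add(187, Mul(13, 207)) = Add(187, 2691) = 2878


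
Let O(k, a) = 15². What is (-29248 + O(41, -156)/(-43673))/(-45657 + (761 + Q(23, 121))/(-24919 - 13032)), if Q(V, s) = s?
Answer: 48476638843679/75673503707697 ≈ 0.64060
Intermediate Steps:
O(k, a) = 225
(-29248 + O(41, -156)/(-43673))/(-45657 + (761 + Q(23, 121))/(-24919 - 13032)) = (-29248 + 225/(-43673))/(-45657 + (761 + 121)/(-24919 - 13032)) = (-29248 + 225*(-1/43673))/(-45657 + 882/(-37951)) = (-29248 - 225/43673)/(-45657 + 882*(-1/37951)) = -1277348129/(43673*(-45657 - 882/37951)) = -1277348129/(43673*(-1732729689/37951)) = -1277348129/43673*(-37951/1732729689) = 48476638843679/75673503707697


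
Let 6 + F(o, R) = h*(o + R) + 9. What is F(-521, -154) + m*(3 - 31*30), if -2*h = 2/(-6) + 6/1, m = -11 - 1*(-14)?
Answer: -1731/2 ≈ -865.50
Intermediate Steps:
m = 3 (m = -11 + 14 = 3)
h = -17/6 (h = -(2/(-6) + 6/1)/2 = -(2*(-1/6) + 6*1)/2 = -(-1/3 + 6)/2 = -1/2*17/3 = -17/6 ≈ -2.8333)
F(o, R) = 3 - 17*R/6 - 17*o/6 (F(o, R) = -6 + (-17*(o + R)/6 + 9) = -6 + (-17*(R + o)/6 + 9) = -6 + ((-17*R/6 - 17*o/6) + 9) = -6 + (9 - 17*R/6 - 17*o/6) = 3 - 17*R/6 - 17*o/6)
F(-521, -154) + m*(3 - 31*30) = (3 - 17/6*(-154) - 17/6*(-521)) + 3*(3 - 31*30) = (3 + 1309/3 + 8857/6) + 3*(3 - 930) = 3831/2 + 3*(-927) = 3831/2 - 2781 = -1731/2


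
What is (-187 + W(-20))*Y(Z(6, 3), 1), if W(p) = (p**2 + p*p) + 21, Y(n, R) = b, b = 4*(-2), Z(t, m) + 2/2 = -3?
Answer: -5072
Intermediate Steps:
Z(t, m) = -4 (Z(t, m) = -1 - 3 = -4)
b = -8
Y(n, R) = -8
W(p) = 21 + 2*p**2 (W(p) = (p**2 + p**2) + 21 = 2*p**2 + 21 = 21 + 2*p**2)
(-187 + W(-20))*Y(Z(6, 3), 1) = (-187 + (21 + 2*(-20)**2))*(-8) = (-187 + (21 + 2*400))*(-8) = (-187 + (21 + 800))*(-8) = (-187 + 821)*(-8) = 634*(-8) = -5072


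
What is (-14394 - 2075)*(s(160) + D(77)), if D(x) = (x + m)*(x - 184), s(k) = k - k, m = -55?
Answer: 38768026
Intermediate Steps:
s(k) = 0
D(x) = (-184 + x)*(-55 + x) (D(x) = (x - 55)*(x - 184) = (-55 + x)*(-184 + x) = (-184 + x)*(-55 + x))
(-14394 - 2075)*(s(160) + D(77)) = (-14394 - 2075)*(0 + (10120 + 77**2 - 239*77)) = -16469*(0 + (10120 + 5929 - 18403)) = -16469*(0 - 2354) = -16469*(-2354) = 38768026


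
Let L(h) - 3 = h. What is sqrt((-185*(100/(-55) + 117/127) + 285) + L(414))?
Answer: sqrt(1693861103)/1397 ≈ 29.461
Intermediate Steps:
L(h) = 3 + h
sqrt((-185*(100/(-55) + 117/127) + 285) + L(414)) = sqrt((-185*(100/(-55) + 117/127) + 285) + (3 + 414)) = sqrt((-185*(100*(-1/55) + 117*(1/127)) + 285) + 417) = sqrt((-185*(-20/11 + 117/127) + 285) + 417) = sqrt((-185*(-1253/1397) + 285) + 417) = sqrt((231805/1397 + 285) + 417) = sqrt(629950/1397 + 417) = sqrt(1212499/1397) = sqrt(1693861103)/1397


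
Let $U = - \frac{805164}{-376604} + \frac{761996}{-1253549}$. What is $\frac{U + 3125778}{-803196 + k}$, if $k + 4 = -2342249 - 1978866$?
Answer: $- \frac{73782707915943757}{120957295060284837} \approx -0.60999$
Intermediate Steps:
$k = -4321119$ ($k = -4 - 4321115 = -4321119$)
$U = \frac{180585446363}{118022891899}$ ($U = \left(-805164\right) \left(- \frac{1}{376604}\right) + 761996 \left(- \frac{1}{1253549}\right) = \frac{201291}{94151} - \frac{761996}{1253549} = \frac{180585446363}{118022891899} \approx 1.5301$)
$\frac{U + 3125778}{-803196 + k} = \frac{\frac{180585446363}{118022891899} + 3125778}{-803196 - 4321119} = \frac{368913539579718785}{118022891899 \left(-5124315\right)} = \frac{368913539579718785}{118022891899} \left(- \frac{1}{5124315}\right) = - \frac{73782707915943757}{120957295060284837}$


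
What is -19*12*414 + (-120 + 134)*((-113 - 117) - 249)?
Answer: -101098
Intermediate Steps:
-19*12*414 + (-120 + 134)*((-113 - 117) - 249) = -228*414 + 14*(-230 - 249) = -94392 + 14*(-479) = -94392 - 6706 = -101098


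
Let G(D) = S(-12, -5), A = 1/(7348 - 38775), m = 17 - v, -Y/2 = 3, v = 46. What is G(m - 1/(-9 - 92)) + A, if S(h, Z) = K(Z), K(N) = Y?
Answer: -188563/31427 ≈ -6.0000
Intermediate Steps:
Y = -6 (Y = -2*3 = -6)
K(N) = -6
S(h, Z) = -6
m = -29 (m = 17 - 1*46 = 17 - 46 = -29)
A = -1/31427 (A = 1/(-31427) = -1/31427 ≈ -3.1820e-5)
G(D) = -6
G(m - 1/(-9 - 92)) + A = -6 - 1/31427 = -188563/31427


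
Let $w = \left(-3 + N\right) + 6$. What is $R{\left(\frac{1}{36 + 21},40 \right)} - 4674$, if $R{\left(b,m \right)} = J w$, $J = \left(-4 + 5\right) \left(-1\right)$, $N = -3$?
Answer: $-4674$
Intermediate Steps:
$w = 0$ ($w = \left(-3 - 3\right) + 6 = -6 + 6 = 0$)
$J = -1$ ($J = 1 \left(-1\right) = -1$)
$R{\left(b,m \right)} = 0$ ($R{\left(b,m \right)} = \left(-1\right) 0 = 0$)
$R{\left(\frac{1}{36 + 21},40 \right)} - 4674 = 0 - 4674 = -4674$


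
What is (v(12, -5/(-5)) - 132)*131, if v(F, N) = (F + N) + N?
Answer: -15458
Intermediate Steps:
v(F, N) = F + 2*N
(v(12, -5/(-5)) - 132)*131 = ((12 + 2*(-5/(-5))) - 132)*131 = ((12 + 2*(-5*(-⅕))) - 132)*131 = ((12 + 2*1) - 132)*131 = ((12 + 2) - 132)*131 = (14 - 132)*131 = -118*131 = -15458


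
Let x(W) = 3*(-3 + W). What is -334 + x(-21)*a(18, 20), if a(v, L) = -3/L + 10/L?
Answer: -1796/5 ≈ -359.20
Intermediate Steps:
a(v, L) = 7/L
x(W) = -9 + 3*W
-334 + x(-21)*a(18, 20) = -334 + (-9 + 3*(-21))*(7/20) = -334 + (-9 - 63)*(7*(1/20)) = -334 - 72*7/20 = -334 - 126/5 = -1796/5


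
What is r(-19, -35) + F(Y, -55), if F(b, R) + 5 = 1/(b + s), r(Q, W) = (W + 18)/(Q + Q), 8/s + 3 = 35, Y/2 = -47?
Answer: -65027/14250 ≈ -4.5633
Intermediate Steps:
Y = -94 (Y = 2*(-47) = -94)
s = 1/4 (s = 8/(-3 + 35) = 8/32 = 8*(1/32) = 1/4 ≈ 0.25000)
r(Q, W) = (18 + W)/(2*Q) (r(Q, W) = (18 + W)/((2*Q)) = (18 + W)*(1/(2*Q)) = (18 + W)/(2*Q))
F(b, R) = -5 + 1/(1/4 + b) (F(b, R) = -5 + 1/(b + 1/4) = -5 + 1/(1/4 + b))
r(-19, -35) + F(Y, -55) = (1/2)*(18 - 35)/(-19) + (-1 - 20*(-94))/(1 + 4*(-94)) = (1/2)*(-1/19)*(-17) + (-1 + 1880)/(1 - 376) = 17/38 + 1879/(-375) = 17/38 - 1/375*1879 = 17/38 - 1879/375 = -65027/14250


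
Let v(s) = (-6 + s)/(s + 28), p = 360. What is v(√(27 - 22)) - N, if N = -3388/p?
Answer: 644243/70110 + 34*√5/779 ≈ 9.2866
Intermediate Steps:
v(s) = (-6 + s)/(28 + s)
N = -847/90 (N = -3388/360 = -3388*1/360 = -847/90 ≈ -9.4111)
v(√(27 - 22)) - N = (-6 + √(27 - 22))/(28 + √(27 - 22)) - 1*(-847/90) = (-6 + √5)/(28 + √5) + 847/90 = 847/90 + (-6 + √5)/(28 + √5)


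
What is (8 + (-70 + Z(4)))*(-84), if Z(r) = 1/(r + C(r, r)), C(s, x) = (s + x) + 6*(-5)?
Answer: 15638/3 ≈ 5212.7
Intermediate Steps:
C(s, x) = -30 + s + x (C(s, x) = (s + x) - 30 = -30 + s + x)
Z(r) = 1/(-30 + 3*r) (Z(r) = 1/(r + (-30 + r + r)) = 1/(r + (-30 + 2*r)) = 1/(-30 + 3*r))
(8 + (-70 + Z(4)))*(-84) = (8 + (-70 + 1/(3*(-10 + 4))))*(-84) = (8 + (-70 + (⅓)/(-6)))*(-84) = (8 + (-70 + (⅓)*(-⅙)))*(-84) = (8 + (-70 - 1/18))*(-84) = (8 - 1261/18)*(-84) = -1117/18*(-84) = 15638/3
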